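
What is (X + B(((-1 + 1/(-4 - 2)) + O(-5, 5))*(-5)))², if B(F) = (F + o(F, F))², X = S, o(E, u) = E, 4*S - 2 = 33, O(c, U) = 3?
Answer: 154132225/1296 ≈ 1.1893e+5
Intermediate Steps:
S = 35/4 (S = ½ + (¼)*33 = ½ + 33/4 = 35/4 ≈ 8.7500)
X = 35/4 ≈ 8.7500
B(F) = 4*F² (B(F) = (F + F)² = (2*F)² = 4*F²)
(X + B(((-1 + 1/(-4 - 2)) + O(-5, 5))*(-5)))² = (35/4 + 4*(((-1 + 1/(-4 - 2)) + 3)*(-5))²)² = (35/4 + 4*(((-1 + 1/(-6)) + 3)*(-5))²)² = (35/4 + 4*(((-1 - ⅙) + 3)*(-5))²)² = (35/4 + 4*((-7/6 + 3)*(-5))²)² = (35/4 + 4*((11/6)*(-5))²)² = (35/4 + 4*(-55/6)²)² = (35/4 + 4*(3025/36))² = (35/4 + 3025/9)² = (12415/36)² = 154132225/1296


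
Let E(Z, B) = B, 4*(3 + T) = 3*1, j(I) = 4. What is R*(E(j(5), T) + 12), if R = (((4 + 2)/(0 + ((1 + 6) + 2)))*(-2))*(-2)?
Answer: 26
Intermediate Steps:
T = -9/4 (T = -3 + (3*1)/4 = -3 + (¼)*3 = -3 + ¾ = -9/4 ≈ -2.2500)
R = 8/3 (R = ((6/(0 + (7 + 2)))*(-2))*(-2) = ((6/(0 + 9))*(-2))*(-2) = ((6/9)*(-2))*(-2) = ((6*(⅑))*(-2))*(-2) = ((⅔)*(-2))*(-2) = -4/3*(-2) = 8/3 ≈ 2.6667)
R*(E(j(5), T) + 12) = 8*(-9/4 + 12)/3 = (8/3)*(39/4) = 26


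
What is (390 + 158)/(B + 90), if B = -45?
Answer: 548/45 ≈ 12.178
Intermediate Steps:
(390 + 158)/(B + 90) = (390 + 158)/(-45 + 90) = 548/45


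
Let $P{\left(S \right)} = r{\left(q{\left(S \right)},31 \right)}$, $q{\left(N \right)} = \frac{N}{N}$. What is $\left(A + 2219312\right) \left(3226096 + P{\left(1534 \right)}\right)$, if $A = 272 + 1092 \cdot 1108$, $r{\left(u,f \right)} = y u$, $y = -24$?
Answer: $11063878445440$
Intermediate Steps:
$q{\left(N \right)} = 1$
$r{\left(u,f \right)} = - 24 u$
$P{\left(S \right)} = -24$ ($P{\left(S \right)} = \left(-24\right) 1 = -24$)
$A = 1210208$ ($A = 272 + 1209936 = 1210208$)
$\left(A + 2219312\right) \left(3226096 + P{\left(1534 \right)}\right) = \left(1210208 + 2219312\right) \left(3226096 - 24\right) = 3429520 \cdot 3226072 = 11063878445440$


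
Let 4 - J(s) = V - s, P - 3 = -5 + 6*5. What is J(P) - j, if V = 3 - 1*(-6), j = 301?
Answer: -278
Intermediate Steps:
P = 28 (P = 3 + (-5 + 6*5) = 3 + (-5 + 30) = 3 + 25 = 28)
V = 9 (V = 3 + 6 = 9)
J(s) = -5 + s (J(s) = 4 - (9 - s) = 4 + (-9 + s) = -5 + s)
J(P) - j = (-5 + 28) - 1*301 = 23 - 301 = -278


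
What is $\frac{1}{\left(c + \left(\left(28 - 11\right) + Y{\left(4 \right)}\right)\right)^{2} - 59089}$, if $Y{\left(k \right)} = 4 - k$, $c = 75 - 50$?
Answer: $- \frac{1}{57325} \approx -1.7444 \cdot 10^{-5}$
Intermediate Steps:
$c = 25$
$\frac{1}{\left(c + \left(\left(28 - 11\right) + Y{\left(4 \right)}\right)\right)^{2} - 59089} = \frac{1}{\left(25 + \left(\left(28 - 11\right) + \left(4 - 4\right)\right)\right)^{2} - 59089} = \frac{1}{\left(25 + \left(17 + 0\right)\right)^{2} - 59089} = \frac{1}{\left(25 + 17\right)^{2} - 59089} = \frac{1}{42^{2} - 59089} = \frac{1}{1764 - 59089} = \frac{1}{-57325} = - \frac{1}{57325}$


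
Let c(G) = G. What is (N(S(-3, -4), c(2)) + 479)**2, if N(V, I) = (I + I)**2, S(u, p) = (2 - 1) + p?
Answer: 245025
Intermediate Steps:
S(u, p) = 1 + p
N(V, I) = 4*I**2 (N(V, I) = (2*I)**2 = 4*I**2)
(N(S(-3, -4), c(2)) + 479)**2 = (4*2**2 + 479)**2 = (4*4 + 479)**2 = (16 + 479)**2 = 495**2 = 245025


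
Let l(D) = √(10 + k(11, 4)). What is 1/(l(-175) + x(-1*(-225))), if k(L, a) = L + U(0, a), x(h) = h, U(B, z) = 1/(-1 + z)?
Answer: 675/151811 - 8*√3/151811 ≈ 0.0043550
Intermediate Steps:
k(L, a) = L + 1/(-1 + a)
l(D) = 8*√3/3 (l(D) = √(10 + (1 + 11*(-1 + 4))/(-1 + 4)) = √(10 + (1 + 11*3)/3) = √(10 + (1 + 33)/3) = √(10 + (⅓)*34) = √(10 + 34/3) = √(64/3) = 8*√3/3)
1/(l(-175) + x(-1*(-225))) = 1/(8*√3/3 - 1*(-225)) = 1/(8*√3/3 + 225) = 1/(225 + 8*√3/3)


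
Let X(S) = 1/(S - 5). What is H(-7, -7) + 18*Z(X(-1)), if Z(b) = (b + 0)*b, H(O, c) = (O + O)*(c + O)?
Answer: 393/2 ≈ 196.50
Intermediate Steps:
H(O, c) = 2*O*(O + c) (H(O, c) = (2*O)*(O + c) = 2*O*(O + c))
X(S) = 1/(-5 + S)
Z(b) = b² (Z(b) = b*b = b²)
H(-7, -7) + 18*Z(X(-1)) = 2*(-7)*(-7 - 7) + 18*(1/(-5 - 1))² = 2*(-7)*(-14) + 18*(1/(-6))² = 196 + 18*(-⅙)² = 196 + 18*(1/36) = 196 + ½ = 393/2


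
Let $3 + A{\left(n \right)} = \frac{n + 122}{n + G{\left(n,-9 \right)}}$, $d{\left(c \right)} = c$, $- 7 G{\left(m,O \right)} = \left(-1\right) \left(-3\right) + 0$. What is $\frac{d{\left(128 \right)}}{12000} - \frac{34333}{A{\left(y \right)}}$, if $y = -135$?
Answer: $\frac{12205392512}{1032375} \approx 11823.0$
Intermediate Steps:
$G{\left(m,O \right)} = - \frac{3}{7}$ ($G{\left(m,O \right)} = - \frac{\left(-1\right) \left(-3\right) + 0}{7} = - \frac{3 + 0}{7} = \left(- \frac{1}{7}\right) 3 = - \frac{3}{7}$)
$A{\left(n \right)} = -3 + \frac{122 + n}{- \frac{3}{7} + n}$ ($A{\left(n \right)} = -3 + \frac{n + 122}{n - \frac{3}{7}} = -3 + \frac{122 + n}{- \frac{3}{7} + n}$)
$\frac{d{\left(128 \right)}}{12000} - \frac{34333}{A{\left(y \right)}} = \frac{128}{12000} - \frac{34333}{\frac{1}{-3 + 7 \left(-135\right)} \left(863 - -1890\right)} = 128 \cdot \frac{1}{12000} - \frac{34333}{\frac{1}{-3 - 945} \left(863 + 1890\right)} = \frac{4}{375} - \frac{34333}{\frac{1}{-948} \cdot 2753} = \frac{4}{375} - \frac{34333}{\left(- \frac{1}{948}\right) 2753} = \frac{4}{375} - \frac{34333}{- \frac{2753}{948}} = \frac{4}{375} - - \frac{32547684}{2753} = \frac{4}{375} + \frac{32547684}{2753} = \frac{12205392512}{1032375}$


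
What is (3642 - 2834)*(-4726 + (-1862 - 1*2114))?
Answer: -7031216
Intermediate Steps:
(3642 - 2834)*(-4726 + (-1862 - 1*2114)) = 808*(-4726 + (-1862 - 2114)) = 808*(-4726 - 3976) = 808*(-8702) = -7031216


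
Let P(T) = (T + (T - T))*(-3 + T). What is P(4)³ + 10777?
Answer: 10841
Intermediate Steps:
P(T) = T*(-3 + T) (P(T) = (T + 0)*(-3 + T) = T*(-3 + T))
P(4)³ + 10777 = (4*(-3 + 4))³ + 10777 = (4*1)³ + 10777 = 4³ + 10777 = 64 + 10777 = 10841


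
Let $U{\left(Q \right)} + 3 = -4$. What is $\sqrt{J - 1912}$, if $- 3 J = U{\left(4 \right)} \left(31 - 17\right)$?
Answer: $\frac{i \sqrt{16914}}{3} \approx 43.351 i$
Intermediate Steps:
$U{\left(Q \right)} = -7$ ($U{\left(Q \right)} = -3 - 4 = -7$)
$J = \frac{98}{3}$ ($J = - \frac{\left(-7\right) \left(31 - 17\right)}{3} = - \frac{\left(-7\right) 14}{3} = \left(- \frac{1}{3}\right) \left(-98\right) = \frac{98}{3} \approx 32.667$)
$\sqrt{J - 1912} = \sqrt{\frac{98}{3} - 1912} = \sqrt{- \frac{5638}{3}} = \frac{i \sqrt{16914}}{3}$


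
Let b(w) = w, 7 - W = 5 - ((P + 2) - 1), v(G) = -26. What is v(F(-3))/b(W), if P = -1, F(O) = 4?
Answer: -13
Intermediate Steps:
W = 2 (W = 7 - (5 - ((-1 + 2) - 1)) = 7 - (5 - (1 - 1)) = 7 - (5 - 1*0) = 7 - (5 + 0) = 7 - 1*5 = 7 - 5 = 2)
v(F(-3))/b(W) = -26/2 = -26*1/2 = -13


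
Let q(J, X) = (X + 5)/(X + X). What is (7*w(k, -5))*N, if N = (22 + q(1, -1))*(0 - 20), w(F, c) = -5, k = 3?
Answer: 14000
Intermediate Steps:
q(J, X) = (5 + X)/(2*X) (q(J, X) = (5 + X)/((2*X)) = (5 + X)*(1/(2*X)) = (5 + X)/(2*X))
N = -400 (N = (22 + (1/2)*(5 - 1)/(-1))*(0 - 20) = (22 + (1/2)*(-1)*4)*(-20) = (22 - 2)*(-20) = 20*(-20) = -400)
(7*w(k, -5))*N = (7*(-5))*(-400) = -35*(-400) = 14000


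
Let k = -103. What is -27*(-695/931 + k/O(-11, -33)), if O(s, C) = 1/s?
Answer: -28461456/931 ≈ -30571.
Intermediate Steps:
-27*(-695/931 + k/O(-11, -33)) = -27*(-695/931 - 103/(1/(-11))) = -27*(-695*1/931 - 103/(-1/11)) = -27*(-695/931 - 103*(-11)) = -27*(-695/931 + 1133) = -27*1054128/931 = -28461456/931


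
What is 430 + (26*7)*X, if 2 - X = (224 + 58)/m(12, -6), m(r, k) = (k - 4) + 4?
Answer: 9348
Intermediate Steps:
m(r, k) = k (m(r, k) = (-4 + k) + 4 = k)
X = 49 (X = 2 - (224 + 58)/(-6) = 2 - 282*(-1)/6 = 2 - 1*(-47) = 2 + 47 = 49)
430 + (26*7)*X = 430 + (26*7)*49 = 430 + 182*49 = 430 + 8918 = 9348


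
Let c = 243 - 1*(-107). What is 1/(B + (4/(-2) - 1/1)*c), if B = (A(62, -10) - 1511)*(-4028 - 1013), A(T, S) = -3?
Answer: 1/7631024 ≈ 1.3104e-7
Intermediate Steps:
c = 350 (c = 243 + 107 = 350)
B = 7632074 (B = (-3 - 1511)*(-4028 - 1013) = -1514*(-5041) = 7632074)
1/(B + (4/(-2) - 1/1)*c) = 1/(7632074 + (4/(-2) - 1/1)*350) = 1/(7632074 + (4*(-1/2) - 1*1)*350) = 1/(7632074 + (-2 - 1)*350) = 1/(7632074 - 3*350) = 1/(7632074 - 1050) = 1/7631024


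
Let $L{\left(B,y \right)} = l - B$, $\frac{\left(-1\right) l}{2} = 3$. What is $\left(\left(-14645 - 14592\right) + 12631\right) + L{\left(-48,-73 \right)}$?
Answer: $-16564$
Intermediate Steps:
$l = -6$ ($l = \left(-2\right) 3 = -6$)
$L{\left(B,y \right)} = -6 - B$
$\left(\left(-14645 - 14592\right) + 12631\right) + L{\left(-48,-73 \right)} = \left(\left(-14645 - 14592\right) + 12631\right) - -42 = \left(-29237 + 12631\right) + \left(-6 + 48\right) = -16606 + 42 = -16564$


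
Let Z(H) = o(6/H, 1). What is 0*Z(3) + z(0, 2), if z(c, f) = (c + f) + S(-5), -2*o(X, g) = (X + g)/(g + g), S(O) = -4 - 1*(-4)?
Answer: 2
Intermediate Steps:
S(O) = 0 (S(O) = -4 + 4 = 0)
o(X, g) = -(X + g)/(4*g) (o(X, g) = -(X + g)/(2*(g + g)) = -(X + g)/(2*(2*g)) = -(X + g)*1/(2*g)/2 = -(X + g)/(4*g))
z(c, f) = c + f (z(c, f) = (c + f) + 0 = c + f)
Z(H) = -¼ - 3/(2*H) (Z(H) = (¼)*(-6/H - 1*1)/1 = (¼)*1*(-6/H - 1) = (¼)*1*(-1 - 6/H) = -¼ - 3/(2*H))
0*Z(3) + z(0, 2) = 0*((¼)*(-6 - 1*3)/3) + (0 + 2) = 0*((¼)*(⅓)*(-6 - 3)) + 2 = 0*((¼)*(⅓)*(-9)) + 2 = 0*(-¾) + 2 = 0 + 2 = 2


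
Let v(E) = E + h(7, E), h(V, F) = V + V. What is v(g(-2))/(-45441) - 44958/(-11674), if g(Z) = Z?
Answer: 340466065/88413039 ≈ 3.8509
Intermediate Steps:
h(V, F) = 2*V
v(E) = 14 + E (v(E) = E + 2*7 = E + 14 = 14 + E)
v(g(-2))/(-45441) - 44958/(-11674) = (14 - 2)/(-45441) - 44958/(-11674) = 12*(-1/45441) - 44958*(-1/11674) = -4/15147 + 22479/5837 = 340466065/88413039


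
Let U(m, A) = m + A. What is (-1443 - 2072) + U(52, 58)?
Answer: -3405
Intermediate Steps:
U(m, A) = A + m
(-1443 - 2072) + U(52, 58) = (-1443 - 2072) + (58 + 52) = -3515 + 110 = -3405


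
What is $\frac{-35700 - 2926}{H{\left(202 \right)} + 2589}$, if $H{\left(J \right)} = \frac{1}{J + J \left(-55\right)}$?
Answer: $- \frac{421332408}{28240811} \approx -14.919$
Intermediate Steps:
$H{\left(J \right)} = - \frac{1}{54 J}$ ($H{\left(J \right)} = \frac{1}{J - 55 J} = \frac{1}{\left(-54\right) J} = - \frac{1}{54 J}$)
$\frac{-35700 - 2926}{H{\left(202 \right)} + 2589} = \frac{-35700 - 2926}{- \frac{1}{54 \cdot 202} + 2589} = - \frac{38626}{\left(- \frac{1}{54}\right) \frac{1}{202} + 2589} = - \frac{38626}{- \frac{1}{10908} + 2589} = - \frac{38626}{\frac{28240811}{10908}} = \left(-38626\right) \frac{10908}{28240811} = - \frac{421332408}{28240811}$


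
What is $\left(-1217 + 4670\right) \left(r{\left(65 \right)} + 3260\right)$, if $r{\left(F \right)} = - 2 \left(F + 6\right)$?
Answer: $10766454$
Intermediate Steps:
$r{\left(F \right)} = -12 - 2 F$ ($r{\left(F \right)} = - 2 \left(6 + F\right) = -12 - 2 F$)
$\left(-1217 + 4670\right) \left(r{\left(65 \right)} + 3260\right) = \left(-1217 + 4670\right) \left(\left(-12 - 130\right) + 3260\right) = 3453 \left(\left(-12 - 130\right) + 3260\right) = 3453 \left(-142 + 3260\right) = 3453 \cdot 3118 = 10766454$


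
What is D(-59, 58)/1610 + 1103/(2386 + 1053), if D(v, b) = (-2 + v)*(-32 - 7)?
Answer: 9957211/5536790 ≈ 1.7984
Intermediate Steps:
D(v, b) = 78 - 39*v (D(v, b) = (-2 + v)*(-39) = 78 - 39*v)
D(-59, 58)/1610 + 1103/(2386 + 1053) = (78 - 39*(-59))/1610 + 1103/(2386 + 1053) = (78 + 2301)*(1/1610) + 1103/3439 = 2379*(1/1610) + 1103*(1/3439) = 2379/1610 + 1103/3439 = 9957211/5536790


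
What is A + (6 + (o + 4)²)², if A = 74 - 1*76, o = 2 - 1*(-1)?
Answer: 3023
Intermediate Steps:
o = 3 (o = 2 + 1 = 3)
A = -2 (A = 74 - 76 = -2)
A + (6 + (o + 4)²)² = -2 + (6 + (3 + 4)²)² = -2 + (6 + 7²)² = -2 + (6 + 49)² = -2 + 55² = -2 + 3025 = 3023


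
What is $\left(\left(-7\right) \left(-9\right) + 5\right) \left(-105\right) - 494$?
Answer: $-7634$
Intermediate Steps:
$\left(\left(-7\right) \left(-9\right) + 5\right) \left(-105\right) - 494 = \left(63 + 5\right) \left(-105\right) - 494 = 68 \left(-105\right) - 494 = -7140 - 494 = -7634$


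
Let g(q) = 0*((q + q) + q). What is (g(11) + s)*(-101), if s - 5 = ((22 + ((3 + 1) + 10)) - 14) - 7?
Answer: -2020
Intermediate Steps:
s = 20 (s = 5 + (((22 + ((3 + 1) + 10)) - 14) - 7) = 5 + (((22 + (4 + 10)) - 14) - 7) = 5 + (((22 + 14) - 14) - 7) = 5 + ((36 - 14) - 7) = 5 + (22 - 7) = 5 + 15 = 20)
g(q) = 0 (g(q) = 0*(2*q + q) = 0*(3*q) = 0)
(g(11) + s)*(-101) = (0 + 20)*(-101) = 20*(-101) = -2020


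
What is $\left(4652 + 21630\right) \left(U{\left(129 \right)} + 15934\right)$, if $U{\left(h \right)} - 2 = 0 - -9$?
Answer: $419066490$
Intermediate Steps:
$U{\left(h \right)} = 11$ ($U{\left(h \right)} = 2 + \left(0 - -9\right) = 2 + \left(0 + 9\right) = 2 + 9 = 11$)
$\left(4652 + 21630\right) \left(U{\left(129 \right)} + 15934\right) = \left(4652 + 21630\right) \left(11 + 15934\right) = 26282 \cdot 15945 = 419066490$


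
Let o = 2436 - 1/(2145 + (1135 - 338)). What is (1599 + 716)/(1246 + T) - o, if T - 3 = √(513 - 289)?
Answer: -11169964381677/4588863934 - 9260*√14/1559777 ≈ -2434.2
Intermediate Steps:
T = 3 + 4*√14 (T = 3 + √(513 - 289) = 3 + √224 = 3 + 4*√14 ≈ 17.967)
o = 7166711/2942 (o = 2436 - 1/(2145 + 797) = 2436 - 1/2942 = 7166711/2942 ≈ 2436.0)
(1599 + 716)/(1246 + T) - o = (1599 + 716)/(1246 + (3 + 4*√14)) - 1*7166711/2942 = 2315/(1249 + 4*√14) - 7166711/2942 = -7166711/2942 + 2315/(1249 + 4*√14)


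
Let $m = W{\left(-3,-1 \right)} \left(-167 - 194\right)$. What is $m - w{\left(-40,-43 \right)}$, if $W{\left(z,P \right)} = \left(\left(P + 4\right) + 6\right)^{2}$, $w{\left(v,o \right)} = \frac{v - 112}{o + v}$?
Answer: $- \frac{2427155}{83} \approx -29243.0$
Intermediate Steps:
$w{\left(v,o \right)} = \frac{-112 + v}{o + v}$
$W{\left(z,P \right)} = \left(10 + P\right)^{2}$ ($W{\left(z,P \right)} = \left(\left(4 + P\right) + 6\right)^{2} = \left(10 + P\right)^{2}$)
$m = -29241$ ($m = \left(10 - 1\right)^{2} \left(-167 - 194\right) = 9^{2} \left(-361\right) = 81 \left(-361\right) = -29241$)
$m - w{\left(-40,-43 \right)} = -29241 - \frac{-112 - 40}{-43 - 40} = -29241 - \frac{1}{-83} \left(-152\right) = -29241 - \left(- \frac{1}{83}\right) \left(-152\right) = -29241 - \frac{152}{83} = - \frac{2427155}{83}$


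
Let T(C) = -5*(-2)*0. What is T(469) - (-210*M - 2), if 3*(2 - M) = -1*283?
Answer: 20232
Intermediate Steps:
M = 289/3 (M = 2 - (-1)*283/3 = 2 - ⅓*(-283) = 2 + 283/3 = 289/3 ≈ 96.333)
T(C) = 0 (T(C) = 10*0 = 0)
T(469) - (-210*M - 2) = 0 - (-210*289/3 - 2) = 0 - (-20230 - 2) = 0 - 1*(-20232) = 0 + 20232 = 20232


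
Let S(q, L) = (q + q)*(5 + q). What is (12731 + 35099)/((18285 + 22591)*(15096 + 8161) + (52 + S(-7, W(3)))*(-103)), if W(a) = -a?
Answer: 23915/475322446 ≈ 5.0313e-5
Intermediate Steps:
S(q, L) = 2*q*(5 + q) (S(q, L) = (2*q)*(5 + q) = 2*q*(5 + q))
(12731 + 35099)/((18285 + 22591)*(15096 + 8161) + (52 + S(-7, W(3)))*(-103)) = (12731 + 35099)/((18285 + 22591)*(15096 + 8161) + (52 + 2*(-7)*(5 - 7))*(-103)) = 47830/(40876*23257 + (52 + 2*(-7)*(-2))*(-103)) = 47830/(950653132 + (52 + 28)*(-103)) = 47830/(950653132 + 80*(-103)) = 47830/(950653132 - 8240) = 47830/950644892 = 47830*(1/950644892) = 23915/475322446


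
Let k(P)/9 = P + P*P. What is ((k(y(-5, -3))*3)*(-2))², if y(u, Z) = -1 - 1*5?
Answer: 2624400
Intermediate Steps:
y(u, Z) = -6 (y(u, Z) = -1 - 5 = -6)
k(P) = 9*P + 9*P² (k(P) = 9*(P + P*P) = 9*(P + P²) = 9*P + 9*P²)
((k(y(-5, -3))*3)*(-2))² = (((9*(-6)*(1 - 6))*3)*(-2))² = (((9*(-6)*(-5))*3)*(-2))² = ((270*3)*(-2))² = (810*(-2))² = (-1620)² = 2624400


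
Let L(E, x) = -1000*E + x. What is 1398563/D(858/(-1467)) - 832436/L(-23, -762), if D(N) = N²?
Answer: 3718446237577109/909489724 ≈ 4.0885e+6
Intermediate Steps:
L(E, x) = x - 1000*E
1398563/D(858/(-1467)) - 832436/L(-23, -762) = 1398563/((858/(-1467))²) - 832436/(-762 - 1000*(-23)) = 1398563/((858*(-1/1467))²) - 832436/(-762 + 23000) = 1398563/((-286/489)²) - 832436/22238 = 1398563/(81796/239121) - 832436*1/22238 = 1398563*(239121/81796) - 416218/11119 = 334425783123/81796 - 416218/11119 = 3718446237577109/909489724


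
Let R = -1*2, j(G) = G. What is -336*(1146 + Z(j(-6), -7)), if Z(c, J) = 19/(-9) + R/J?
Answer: -1153328/3 ≈ -3.8444e+5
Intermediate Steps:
R = -2
Z(c, J) = -19/9 - 2/J (Z(c, J) = 19/(-9) - 2/J = 19*(-⅑) - 2/J = -19/9 - 2/J)
-336*(1146 + Z(j(-6), -7)) = -336*(1146 + (-19/9 - 2/(-7))) = -336*(1146 + (-19/9 - 2*(-⅐))) = -336*(1146 + (-19/9 + 2/7)) = -336*(1146 - 115/63) = -336*72083/63 = -1153328/3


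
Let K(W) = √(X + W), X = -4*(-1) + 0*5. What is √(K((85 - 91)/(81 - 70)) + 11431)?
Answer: √(1383151 + 11*√418)/11 ≈ 106.92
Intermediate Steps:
X = 4 (X = 4 + 0 = 4)
K(W) = √(4 + W)
√(K((85 - 91)/(81 - 70)) + 11431) = √(√(4 + (85 - 91)/(81 - 70)) + 11431) = √(√(4 - 6/11) + 11431) = √(√(38/11) + 11431) = √(√418/11 + 11431) = √(11431 + √418/11)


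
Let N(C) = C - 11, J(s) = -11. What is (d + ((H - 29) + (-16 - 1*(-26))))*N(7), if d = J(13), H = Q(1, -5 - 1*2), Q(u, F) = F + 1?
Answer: 144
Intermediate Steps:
Q(u, F) = 1 + F
H = -6 (H = 1 + (-5 - 1*2) = 1 + (-5 - 2) = 1 - 7 = -6)
d = -11
N(C) = -11 + C
(d + ((H - 29) + (-16 - 1*(-26))))*N(7) = (-11 + ((-6 - 29) + (-16 - 1*(-26))))*(-11 + 7) = (-11 + (-35 + (-16 + 26)))*(-4) = (-11 + (-35 + 10))*(-4) = (-11 - 25)*(-4) = -36*(-4) = 144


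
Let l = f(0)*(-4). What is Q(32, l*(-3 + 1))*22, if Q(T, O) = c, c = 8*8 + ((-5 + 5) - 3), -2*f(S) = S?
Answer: 1342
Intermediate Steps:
f(S) = -S/2
l = 0 (l = -1/2*0*(-4) = 0*(-4) = 0)
c = 61 (c = 64 + (0 - 3) = 64 - 3 = 61)
Q(T, O) = 61
Q(32, l*(-3 + 1))*22 = 61*22 = 1342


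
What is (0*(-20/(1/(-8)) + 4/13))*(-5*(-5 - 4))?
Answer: 0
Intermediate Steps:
(0*(-20/(1/(-8)) + 4/13))*(-5*(-5 - 4)) = (0*(-20/(-1/8) + 4*(1/13)))*(-5*(-9)) = (0*(-20*(-8) + 4/13))*45 = (0*(160 + 4/13))*45 = (0*(2084/13))*45 = 0*45 = 0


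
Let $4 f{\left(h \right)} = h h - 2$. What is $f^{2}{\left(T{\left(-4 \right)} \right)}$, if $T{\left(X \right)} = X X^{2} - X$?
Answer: $\frac{3236401}{4} \approx 8.091 \cdot 10^{5}$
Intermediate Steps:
$T{\left(X \right)} = X^{3} - X$
$f{\left(h \right)} = - \frac{1}{2} + \frac{h^{2}}{4}$ ($f{\left(h \right)} = \frac{h h - 2}{4} = \frac{h^{2} - 2}{4} = \frac{-2 + h^{2}}{4} = - \frac{1}{2} + \frac{h^{2}}{4}$)
$f^{2}{\left(T{\left(-4 \right)} \right)} = \left(- \frac{1}{2} + \frac{\left(\left(-4\right)^{3} - -4\right)^{2}}{4}\right)^{2} = \left(- \frac{1}{2} + \frac{\left(-64 + 4\right)^{2}}{4}\right)^{2} = \left(- \frac{1}{2} + \frac{\left(-60\right)^{2}}{4}\right)^{2} = \left(- \frac{1}{2} + \frac{1}{4} \cdot 3600\right)^{2} = \left(- \frac{1}{2} + 900\right)^{2} = \left(\frac{1799}{2}\right)^{2} = \frac{3236401}{4}$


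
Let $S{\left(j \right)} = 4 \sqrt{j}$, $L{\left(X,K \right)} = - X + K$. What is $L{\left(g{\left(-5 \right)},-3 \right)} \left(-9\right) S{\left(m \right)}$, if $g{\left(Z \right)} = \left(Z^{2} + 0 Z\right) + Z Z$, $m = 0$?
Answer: $0$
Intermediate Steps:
$g{\left(Z \right)} = 2 Z^{2}$ ($g{\left(Z \right)} = \left(Z^{2} + 0\right) + Z^{2} = Z^{2} + Z^{2} = 2 Z^{2}$)
$L{\left(X,K \right)} = K - X$
$L{\left(g{\left(-5 \right)},-3 \right)} \left(-9\right) S{\left(m \right)} = \left(-3 - 2 \left(-5\right)^{2}\right) \left(-9\right) 4 \sqrt{0} = \left(-3 - 2 \cdot 25\right) \left(-9\right) 4 \cdot 0 = \left(-3 - 50\right) \left(-9\right) 0 = \left(-53\right) \left(-9\right) 0 = 477 \cdot 0 = 0$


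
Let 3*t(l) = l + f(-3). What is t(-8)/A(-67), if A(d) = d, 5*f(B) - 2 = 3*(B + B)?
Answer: 56/1005 ≈ 0.055721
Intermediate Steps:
f(B) = 2/5 + 6*B/5 (f(B) = 2/5 + (3*(B + B))/5 = 2/5 + (3*(2*B))/5 = 2/5 + (6*B)/5 = 2/5 + 6*B/5)
t(l) = -16/15 + l/3 (t(l) = (l + (2/5 + (6/5)*(-3)))/3 = (l + (2/5 - 18/5))/3 = (l - 16/5)/3 = (-16/5 + l)/3 = -16/15 + l/3)
t(-8)/A(-67) = (-16/15 + (1/3)*(-8))/(-67) = (-16/15 - 8/3)*(-1/67) = -56/15*(-1/67) = 56/1005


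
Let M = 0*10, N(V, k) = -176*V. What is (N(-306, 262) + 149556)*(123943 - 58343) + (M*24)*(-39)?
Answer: 13343827200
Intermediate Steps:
M = 0
(N(-306, 262) + 149556)*(123943 - 58343) + (M*24)*(-39) = (-176*(-306) + 149556)*(123943 - 58343) + (0*24)*(-39) = (53856 + 149556)*65600 + 0*(-39) = 203412*65600 + 0 = 13343827200 + 0 = 13343827200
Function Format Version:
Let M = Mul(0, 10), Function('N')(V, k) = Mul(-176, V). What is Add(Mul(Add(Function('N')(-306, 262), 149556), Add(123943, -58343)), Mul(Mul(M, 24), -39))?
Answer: 13343827200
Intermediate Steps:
M = 0
Add(Mul(Add(Function('N')(-306, 262), 149556), Add(123943, -58343)), Mul(Mul(M, 24), -39)) = Add(Mul(Add(Mul(-176, -306), 149556), Add(123943, -58343)), Mul(Mul(0, 24), -39)) = Add(Mul(Add(53856, 149556), 65600), Mul(0, -39)) = Add(Mul(203412, 65600), 0) = Add(13343827200, 0) = 13343827200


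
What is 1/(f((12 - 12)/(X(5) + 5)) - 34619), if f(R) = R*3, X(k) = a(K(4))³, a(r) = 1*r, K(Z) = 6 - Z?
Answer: -1/34619 ≈ -2.8886e-5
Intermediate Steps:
a(r) = r
X(k) = 8 (X(k) = (6 - 1*4)³ = (6 - 4)³ = 2³ = 8)
f(R) = 3*R
1/(f((12 - 12)/(X(5) + 5)) - 34619) = 1/(3*((12 - 12)/(8 + 5)) - 34619) = 1/(3*(0/13) - 34619) = 1/(3*(0*(1/13)) - 34619) = 1/(3*0 - 34619) = 1/(0 - 34619) = 1/(-34619) = -1/34619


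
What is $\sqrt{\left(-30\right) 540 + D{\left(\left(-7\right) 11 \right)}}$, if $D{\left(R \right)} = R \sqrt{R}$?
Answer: $\sqrt{-16200 - 77 i \sqrt{77}} \approx 2.6537 - 127.31 i$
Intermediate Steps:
$D{\left(R \right)} = R^{\frac{3}{2}}$
$\sqrt{\left(-30\right) 540 + D{\left(\left(-7\right) 11 \right)}} = \sqrt{\left(-30\right) 540 + \left(\left(-7\right) 11\right)^{\frac{3}{2}}} = \sqrt{-16200 + \left(-77\right)^{\frac{3}{2}}} = \sqrt{-16200 - 77 i \sqrt{77}}$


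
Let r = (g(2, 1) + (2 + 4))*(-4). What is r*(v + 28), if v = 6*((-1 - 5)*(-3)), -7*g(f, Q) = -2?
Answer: -23936/7 ≈ -3419.4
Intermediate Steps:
g(f, Q) = 2/7 (g(f, Q) = -⅐*(-2) = 2/7)
r = -176/7 (r = (2/7 + (2 + 4))*(-4) = (2/7 + 6)*(-4) = (44/7)*(-4) = -176/7 ≈ -25.143)
v = 108 (v = 6*(-6*(-3)) = 6*18 = 108)
r*(v + 28) = -176*(108 + 28)/7 = -176/7*136 = -23936/7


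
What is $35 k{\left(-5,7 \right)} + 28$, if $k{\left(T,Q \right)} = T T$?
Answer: $903$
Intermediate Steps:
$k{\left(T,Q \right)} = T^{2}$
$35 k{\left(-5,7 \right)} + 28 = 35 \left(-5\right)^{2} + 28 = 35 \cdot 25 + 28 = 875 + 28 = 903$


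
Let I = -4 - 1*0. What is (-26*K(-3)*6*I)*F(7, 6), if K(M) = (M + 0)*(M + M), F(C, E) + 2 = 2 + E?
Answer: 67392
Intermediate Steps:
F(C, E) = E (F(C, E) = -2 + (2 + E) = E)
K(M) = 2*M² (K(M) = M*(2*M) = 2*M²)
I = -4 (I = -4 + 0 = -4)
(-26*K(-3)*6*I)*F(7, 6) = -26*(2*(-3)²)*6*(-4)*6 = -26*(2*9)*6*(-4)*6 = -26*18*6*(-4)*6 = -2808*(-4)*6 = -26*(-432)*6 = 11232*6 = 67392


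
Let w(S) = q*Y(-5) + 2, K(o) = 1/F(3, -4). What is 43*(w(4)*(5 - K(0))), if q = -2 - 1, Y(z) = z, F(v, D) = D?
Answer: 15351/4 ≈ 3837.8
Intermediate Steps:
q = -3
K(o) = -¼ (K(o) = 1/(-4) = -¼)
w(S) = 17 (w(S) = -3*(-5) + 2 = 15 + 2 = 17)
43*(w(4)*(5 - K(0))) = 43*(17*(5 - 1*(-¼))) = 43*(17*(5 + ¼)) = 43*(17*(21/4)) = 43*(357/4) = 15351/4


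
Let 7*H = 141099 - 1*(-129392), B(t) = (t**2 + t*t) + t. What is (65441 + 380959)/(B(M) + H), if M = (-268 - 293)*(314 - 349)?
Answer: 1562400/2698936543 ≈ 0.00057889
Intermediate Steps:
M = 19635 (M = -561*(-35) = 19635)
B(t) = t + 2*t**2 (B(t) = (t**2 + t**2) + t = 2*t**2 + t = t + 2*t**2)
H = 270491/7 (H = (141099 - 1*(-129392))/7 = (141099 + 129392)/7 = (1/7)*270491 = 270491/7 ≈ 38642.)
(65441 + 380959)/(B(M) + H) = (65441 + 380959)/(19635*(1 + 2*19635) + 270491/7) = 446400/(19635*(1 + 39270) + 270491/7) = 446400/(19635*39271 + 270491/7) = 446400/(771086085 + 270491/7) = 446400/(5397873086/7) = 446400*(7/5397873086) = 1562400/2698936543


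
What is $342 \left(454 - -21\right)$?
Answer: $162450$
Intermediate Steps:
$342 \left(454 - -21\right) = 342 \left(454 + 21\right) = 342 \cdot 475 = 162450$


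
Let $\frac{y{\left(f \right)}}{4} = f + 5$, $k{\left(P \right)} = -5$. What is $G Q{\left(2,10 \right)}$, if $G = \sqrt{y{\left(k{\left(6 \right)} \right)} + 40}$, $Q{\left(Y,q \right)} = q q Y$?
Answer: $400 \sqrt{10} \approx 1264.9$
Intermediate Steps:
$y{\left(f \right)} = 20 + 4 f$ ($y{\left(f \right)} = 4 \left(f + 5\right) = 4 \left(5 + f\right) = 20 + 4 f$)
$Q{\left(Y,q \right)} = Y q^{2}$ ($Q{\left(Y,q \right)} = q^{2} Y = Y q^{2}$)
$G = 2 \sqrt{10}$ ($G = \sqrt{\left(20 + 4 \left(-5\right)\right) + 40} = \sqrt{\left(20 - 20\right) + 40} = \sqrt{0 + 40} = \sqrt{40} = 2 \sqrt{10} \approx 6.3246$)
$G Q{\left(2,10 \right)} = 2 \sqrt{10} \cdot 2 \cdot 10^{2} = 2 \sqrt{10} \cdot 2 \cdot 100 = 2 \sqrt{10} \cdot 200 = 400 \sqrt{10}$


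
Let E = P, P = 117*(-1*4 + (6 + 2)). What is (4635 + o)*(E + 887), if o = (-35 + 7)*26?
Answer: 5293985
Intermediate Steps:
P = 468 (P = 117*(-4 + 8) = 117*4 = 468)
E = 468
o = -728 (o = -28*26 = -728)
(4635 + o)*(E + 887) = (4635 - 728)*(468 + 887) = 3907*1355 = 5293985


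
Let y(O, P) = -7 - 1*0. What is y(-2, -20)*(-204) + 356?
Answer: 1784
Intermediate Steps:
y(O, P) = -7 (y(O, P) = -7 + 0 = -7)
y(-2, -20)*(-204) + 356 = -7*(-204) + 356 = 1428 + 356 = 1784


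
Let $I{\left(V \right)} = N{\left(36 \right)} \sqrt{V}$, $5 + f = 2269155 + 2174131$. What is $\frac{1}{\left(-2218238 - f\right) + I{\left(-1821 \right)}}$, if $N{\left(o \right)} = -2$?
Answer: $\frac{i}{- 6661519 i + 2 \sqrt{1821}} \approx -1.5012 \cdot 10^{-7} + 1.9233 \cdot 10^{-12} i$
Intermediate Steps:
$f = 4443281$ ($f = -5 + \left(2269155 + 2174131\right) = -5 + 4443286 = 4443281$)
$I{\left(V \right)} = - 2 \sqrt{V}$
$\frac{1}{\left(-2218238 - f\right) + I{\left(-1821 \right)}} = \frac{1}{\left(-2218238 - 4443281\right) - 2 \sqrt{-1821}} = \frac{1}{\left(-2218238 - 4443281\right) - 2 i \sqrt{1821}} = \frac{1}{-6661519 - 2 i \sqrt{1821}}$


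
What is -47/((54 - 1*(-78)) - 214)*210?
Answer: 4935/41 ≈ 120.37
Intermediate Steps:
-47/((54 - 1*(-78)) - 214)*210 = -47/((54 + 78) - 214)*210 = -47/(132 - 214)*210 = -47/(-82)*210 = -47*(-1/82)*210 = (47/82)*210 = 4935/41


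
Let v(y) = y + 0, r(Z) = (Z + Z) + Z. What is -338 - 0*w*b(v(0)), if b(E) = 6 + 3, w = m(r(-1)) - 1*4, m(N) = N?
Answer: -338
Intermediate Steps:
r(Z) = 3*Z (r(Z) = 2*Z + Z = 3*Z)
w = -7 (w = 3*(-1) - 1*4 = -3 - 4 = -7)
v(y) = y
b(E) = 9
-338 - 0*w*b(v(0)) = -338 - 0*(-7)*9 = -338 - 0*9 = -338 - 1*0 = -338 + 0 = -338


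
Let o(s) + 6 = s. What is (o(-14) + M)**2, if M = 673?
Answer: 426409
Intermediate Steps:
o(s) = -6 + s
(o(-14) + M)**2 = ((-6 - 14) + 673)**2 = (-20 + 673)**2 = 653**2 = 426409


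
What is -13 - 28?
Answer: -41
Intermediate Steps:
-13 - 28 = -41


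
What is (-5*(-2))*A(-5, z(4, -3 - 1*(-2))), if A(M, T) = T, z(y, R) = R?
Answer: -10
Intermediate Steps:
(-5*(-2))*A(-5, z(4, -3 - 1*(-2))) = (-5*(-2))*(-3 - 1*(-2)) = 10*(-3 + 2) = 10*(-1) = -10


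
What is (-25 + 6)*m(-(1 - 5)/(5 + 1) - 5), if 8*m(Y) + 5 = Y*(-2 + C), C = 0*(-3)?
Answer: -209/24 ≈ -8.7083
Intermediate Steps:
C = 0
m(Y) = -5/8 - Y/4 (m(Y) = -5/8 + (Y*(-2 + 0))/8 = -5/8 + (Y*(-2))/8 = -5/8 + (-2*Y)/8 = -5/8 - Y/4)
(-25 + 6)*m(-(1 - 5)/(5 + 1) - 5) = (-25 + 6)*(-5/8 - (-(1 - 5)/(5 + 1) - 5)/4) = -19*(-5/8 - (-(-4)/6 - 5)/4) = -19*(-5/8 - (-1*(-⅔) - 5)/4) = -19*(-5/8 - (⅔ - 5)/4) = -19*(-5/8 - ¼*(-13/3)) = -19*(-5/8 + 13/12) = -19*11/24 = -209/24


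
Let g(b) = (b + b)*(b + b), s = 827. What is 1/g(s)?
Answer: 1/2735716 ≈ 3.6554e-7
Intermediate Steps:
g(b) = 4*b² (g(b) = (2*b)*(2*b) = 4*b²)
1/g(s) = 1/(4*827²) = 1/(4*683929) = 1/2735716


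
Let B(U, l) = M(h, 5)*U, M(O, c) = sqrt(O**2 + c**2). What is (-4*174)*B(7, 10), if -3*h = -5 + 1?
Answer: -1624*sqrt(241) ≈ -25211.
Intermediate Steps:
h = 4/3 (h = -(-5 + 1)/3 = -1/3*(-4) = 4/3 ≈ 1.3333)
B(U, l) = U*sqrt(241)/3 (B(U, l) = sqrt((4/3)**2 + 5**2)*U = sqrt(16/9 + 25)*U = sqrt(241/9)*U = (sqrt(241)/3)*U = U*sqrt(241)/3)
(-4*174)*B(7, 10) = (-4*174)*((1/3)*7*sqrt(241)) = -1624*sqrt(241)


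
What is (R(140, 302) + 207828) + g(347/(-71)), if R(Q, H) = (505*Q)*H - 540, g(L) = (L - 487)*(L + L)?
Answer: 108701583464/5041 ≈ 2.1563e+7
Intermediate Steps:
g(L) = 2*L*(-487 + L) (g(L) = (-487 + L)*(2*L) = 2*L*(-487 + L))
R(Q, H) = -540 + 505*H*Q (R(Q, H) = 505*H*Q - 540 = -540 + 505*H*Q)
(R(140, 302) + 207828) + g(347/(-71)) = ((-540 + 505*302*140) + 207828) + 2*(347/(-71))*(-487 + 347/(-71)) = ((-540 + 21351400) + 207828) + 2*(347*(-1/71))*(-487 + 347*(-1/71)) = (21350860 + 207828) + 2*(-347/71)*(-487 - 347/71) = 21558688 + 2*(-347/71)*(-34924/71) = 21558688 + 24237256/5041 = 108701583464/5041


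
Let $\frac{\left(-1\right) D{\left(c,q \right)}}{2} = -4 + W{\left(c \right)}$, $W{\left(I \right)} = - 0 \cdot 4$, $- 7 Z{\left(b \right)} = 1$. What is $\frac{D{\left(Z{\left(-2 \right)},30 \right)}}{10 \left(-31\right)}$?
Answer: $- \frac{4}{155} \approx -0.025806$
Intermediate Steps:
$Z{\left(b \right)} = - \frac{1}{7}$ ($Z{\left(b \right)} = \left(- \frac{1}{7}\right) 1 = - \frac{1}{7}$)
$W{\left(I \right)} = 0$ ($W{\left(I \right)} = \left(-1\right) 0 = 0$)
$D{\left(c,q \right)} = 8$ ($D{\left(c,q \right)} = - 2 \left(-4 + 0\right) = \left(-2\right) \left(-4\right) = 8$)
$\frac{D{\left(Z{\left(-2 \right)},30 \right)}}{10 \left(-31\right)} = \frac{8}{10 \left(-31\right)} = \frac{8}{-310} = 8 \left(- \frac{1}{310}\right) = - \frac{4}{155}$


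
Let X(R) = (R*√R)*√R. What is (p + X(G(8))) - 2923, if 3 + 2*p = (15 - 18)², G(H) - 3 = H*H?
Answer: 1569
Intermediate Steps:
G(H) = 3 + H² (G(H) = 3 + H*H = 3 + H²)
X(R) = R² (X(R) = R^(3/2)*√R = R²)
p = 3 (p = -3/2 + (15 - 18)²/2 = -3/2 + (½)*(-3)² = -3/2 + (½)*9 = -3/2 + 9/2 = 3)
(p + X(G(8))) - 2923 = (3 + (3 + 8²)²) - 2923 = (3 + (3 + 64)²) - 2923 = (3 + 67²) - 2923 = (3 + 4489) - 2923 = 4492 - 2923 = 1569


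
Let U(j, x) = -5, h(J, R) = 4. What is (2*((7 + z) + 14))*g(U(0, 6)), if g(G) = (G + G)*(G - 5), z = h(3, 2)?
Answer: 5000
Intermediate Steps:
z = 4
g(G) = 2*G*(-5 + G) (g(G) = (2*G)*(-5 + G) = 2*G*(-5 + G))
(2*((7 + z) + 14))*g(U(0, 6)) = (2*((7 + 4) + 14))*(2*(-5)*(-5 - 5)) = (2*(11 + 14))*(2*(-5)*(-10)) = (2*25)*100 = 50*100 = 5000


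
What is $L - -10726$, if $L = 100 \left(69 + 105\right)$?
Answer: $28126$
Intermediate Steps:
$L = 17400$ ($L = 100 \cdot 174 = 17400$)
$L - -10726 = 17400 - -10726 = 17400 + 10726 = 28126$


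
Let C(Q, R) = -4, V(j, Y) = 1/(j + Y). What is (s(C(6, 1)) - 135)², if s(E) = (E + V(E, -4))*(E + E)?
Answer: 10404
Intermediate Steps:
V(j, Y) = 1/(Y + j)
s(E) = 2*E*(E + 1/(-4 + E)) (s(E) = (E + 1/(-4 + E))*(E + E) = (E + 1/(-4 + E))*(2*E) = 2*E*(E + 1/(-4 + E)))
(s(C(6, 1)) - 135)² = (2*(-4)*(1 - 4*(-4 - 4))/(-4 - 4) - 135)² = (2*(-4)*(1 - 4*(-8))/(-8) - 135)² = (2*(-4)*(-⅛)*(1 + 32) - 135)² = (2*(-4)*(-⅛)*33 - 135)² = (33 - 135)² = (-102)² = 10404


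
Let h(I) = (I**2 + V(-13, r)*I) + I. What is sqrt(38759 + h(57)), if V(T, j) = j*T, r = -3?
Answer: 16*sqrt(173) ≈ 210.45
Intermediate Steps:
V(T, j) = T*j
h(I) = I**2 + 40*I (h(I) = (I**2 + (-13*(-3))*I) + I = (I**2 + 39*I) + I = I**2 + 40*I)
sqrt(38759 + h(57)) = sqrt(38759 + 57*(40 + 57)) = sqrt(38759 + 57*97) = sqrt(38759 + 5529) = sqrt(44288) = 16*sqrt(173)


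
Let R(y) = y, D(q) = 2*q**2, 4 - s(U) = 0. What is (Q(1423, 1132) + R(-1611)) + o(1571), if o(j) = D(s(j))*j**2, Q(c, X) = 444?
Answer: 78976145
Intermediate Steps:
s(U) = 4 (s(U) = 4 - 1*0 = 4 + 0 = 4)
o(j) = 32*j**2 (o(j) = (2*4**2)*j**2 = (2*16)*j**2 = 32*j**2)
(Q(1423, 1132) + R(-1611)) + o(1571) = (444 - 1611) + 32*1571**2 = -1167 + 32*2468041 = -1167 + 78977312 = 78976145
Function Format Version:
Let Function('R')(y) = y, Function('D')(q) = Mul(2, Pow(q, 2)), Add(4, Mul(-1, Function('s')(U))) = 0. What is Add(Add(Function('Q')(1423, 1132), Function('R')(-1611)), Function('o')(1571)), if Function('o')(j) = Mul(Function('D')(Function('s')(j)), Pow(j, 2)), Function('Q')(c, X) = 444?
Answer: 78976145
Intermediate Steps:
Function('s')(U) = 4 (Function('s')(U) = Add(4, Mul(-1, 0)) = Add(4, 0) = 4)
Function('o')(j) = Mul(32, Pow(j, 2)) (Function('o')(j) = Mul(Mul(2, Pow(4, 2)), Pow(j, 2)) = Mul(Mul(2, 16), Pow(j, 2)) = Mul(32, Pow(j, 2)))
Add(Add(Function('Q')(1423, 1132), Function('R')(-1611)), Function('o')(1571)) = Add(Add(444, -1611), Mul(32, Pow(1571, 2))) = Add(-1167, Mul(32, 2468041)) = Add(-1167, 78977312) = 78976145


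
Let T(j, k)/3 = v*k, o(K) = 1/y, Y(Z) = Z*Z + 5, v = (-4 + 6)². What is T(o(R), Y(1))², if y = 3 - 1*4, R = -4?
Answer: 5184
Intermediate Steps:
v = 4 (v = 2² = 4)
Y(Z) = 5 + Z² (Y(Z) = Z² + 5 = 5 + Z²)
y = -1 (y = 3 - 4 = -1)
o(K) = -1 (o(K) = 1/(-1) = -1)
T(j, k) = 12*k (T(j, k) = 3*(4*k) = 12*k)
T(o(R), Y(1))² = (12*(5 + 1²))² = (12*(5 + 1))² = (12*6)² = 72² = 5184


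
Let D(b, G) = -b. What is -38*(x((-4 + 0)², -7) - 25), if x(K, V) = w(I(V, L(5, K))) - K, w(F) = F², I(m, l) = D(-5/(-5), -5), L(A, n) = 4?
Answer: 1520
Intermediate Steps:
I(m, l) = -1 (I(m, l) = -(-5)/(-5) = -(-5)*(-1)/5 = -1*1 = -1)
x(K, V) = 1 - K (x(K, V) = (-1)² - K = 1 - K)
-38*(x((-4 + 0)², -7) - 25) = -38*((1 - (-4 + 0)²) - 25) = -38*((1 - 1*(-4)²) - 25) = -38*((1 - 1*16) - 25) = -38*((1 - 16) - 25) = -38*(-15 - 25) = -38*(-40) = 1520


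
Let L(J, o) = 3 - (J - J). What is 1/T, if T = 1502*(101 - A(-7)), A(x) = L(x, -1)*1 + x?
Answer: 1/157710 ≈ 6.3407e-6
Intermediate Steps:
L(J, o) = 3 (L(J, o) = 3 - 1*0 = 3 + 0 = 3)
A(x) = 3 + x (A(x) = 3*1 + x = 3 + x)
T = 157710 (T = 1502*(101 - (3 - 7)) = 1502*(101 - 1*(-4)) = 1502*(101 + 4) = 1502*105 = 157710)
1/T = 1/157710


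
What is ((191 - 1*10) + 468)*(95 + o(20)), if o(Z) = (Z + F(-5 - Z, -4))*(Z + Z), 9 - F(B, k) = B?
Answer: 1463495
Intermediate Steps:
F(B, k) = 9 - B
o(Z) = 2*Z*(14 + 2*Z) (o(Z) = (Z + (9 - (-5 - Z)))*(Z + Z) = (Z + (9 + (5 + Z)))*(2*Z) = (Z + (14 + Z))*(2*Z) = (14 + 2*Z)*(2*Z) = 2*Z*(14 + 2*Z))
((191 - 1*10) + 468)*(95 + o(20)) = ((191 - 1*10) + 468)*(95 + 4*20*(7 + 20)) = ((191 - 10) + 468)*(95 + 4*20*27) = (181 + 468)*(95 + 2160) = 649*2255 = 1463495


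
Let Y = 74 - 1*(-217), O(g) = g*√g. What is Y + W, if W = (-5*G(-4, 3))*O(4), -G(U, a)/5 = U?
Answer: -509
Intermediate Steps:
G(U, a) = -5*U
O(g) = g^(3/2)
W = -800 (W = (-(-25)*(-4))*4^(3/2) = -5*20*8 = -100*8 = -800)
Y = 291 (Y = 74 + 217 = 291)
Y + W = 291 - 800 = -509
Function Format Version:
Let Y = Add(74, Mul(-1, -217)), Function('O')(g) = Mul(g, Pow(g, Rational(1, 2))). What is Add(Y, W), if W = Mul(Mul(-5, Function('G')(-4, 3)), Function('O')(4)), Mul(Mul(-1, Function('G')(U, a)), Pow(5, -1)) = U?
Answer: -509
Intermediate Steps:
Function('G')(U, a) = Mul(-5, U)
Function('O')(g) = Pow(g, Rational(3, 2))
W = -800 (W = Mul(Mul(-5, Mul(-5, -4)), Pow(4, Rational(3, 2))) = Mul(Mul(-5, 20), 8) = Mul(-100, 8) = -800)
Y = 291 (Y = Add(74, 217) = 291)
Add(Y, W) = Add(291, -800) = -509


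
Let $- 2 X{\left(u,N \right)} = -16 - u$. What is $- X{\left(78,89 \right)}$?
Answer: $-47$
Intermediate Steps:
$X{\left(u,N \right)} = 8 + \frac{u}{2}$ ($X{\left(u,N \right)} = - \frac{-16 - u}{2} = 8 + \frac{u}{2}$)
$- X{\left(78,89 \right)} = - (8 + \frac{1}{2} \cdot 78) = - (8 + 39) = \left(-1\right) 47 = -47$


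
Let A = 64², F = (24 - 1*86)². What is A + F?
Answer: 7940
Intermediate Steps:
F = 3844 (F = (24 - 86)² = (-62)² = 3844)
A = 4096
A + F = 4096 + 3844 = 7940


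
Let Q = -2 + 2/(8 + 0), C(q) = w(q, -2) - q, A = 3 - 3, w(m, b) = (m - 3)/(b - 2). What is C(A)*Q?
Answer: -21/16 ≈ -1.3125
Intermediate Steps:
w(m, b) = (-3 + m)/(-2 + b)
A = 0
C(q) = ¾ - 5*q/4 (C(q) = (-3 + q)/(-2 - 2) - q = (-3 + q)/(-4) - q = -(-3 + q)/4 - q = (¾ - q/4) - q = ¾ - 5*q/4)
Q = -7/4 (Q = -2 + 2/8 = -2 + (⅛)*2 = -2 + ¼ = -7/4 ≈ -1.7500)
C(A)*Q = (¾ - 5/4*0)*(-7/4) = (¾ + 0)*(-7/4) = (¾)*(-7/4) = -21/16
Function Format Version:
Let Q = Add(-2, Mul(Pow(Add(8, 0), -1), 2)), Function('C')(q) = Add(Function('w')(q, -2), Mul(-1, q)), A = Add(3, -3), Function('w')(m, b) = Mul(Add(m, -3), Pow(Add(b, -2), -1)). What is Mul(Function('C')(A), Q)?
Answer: Rational(-21, 16) ≈ -1.3125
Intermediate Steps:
Function('w')(m, b) = Mul(Pow(Add(-2, b), -1), Add(-3, m)) (Function('w')(m, b) = Mul(Add(-3, m), Pow(Add(-2, b), -1)) = Mul(Pow(Add(-2, b), -1), Add(-3, m)))
A = 0
Function('C')(q) = Add(Rational(3, 4), Mul(Rational(-5, 4), q)) (Function('C')(q) = Add(Mul(Pow(Add(-2, -2), -1), Add(-3, q)), Mul(-1, q)) = Add(Mul(Pow(-4, -1), Add(-3, q)), Mul(-1, q)) = Add(Mul(Rational(-1, 4), Add(-3, q)), Mul(-1, q)) = Add(Add(Rational(3, 4), Mul(Rational(-1, 4), q)), Mul(-1, q)) = Add(Rational(3, 4), Mul(Rational(-5, 4), q)))
Q = Rational(-7, 4) (Q = Add(-2, Mul(Pow(8, -1), 2)) = Add(-2, Mul(Rational(1, 8), 2)) = Add(-2, Rational(1, 4)) = Rational(-7, 4) ≈ -1.7500)
Mul(Function('C')(A), Q) = Mul(Add(Rational(3, 4), Mul(Rational(-5, 4), 0)), Rational(-7, 4)) = Mul(Add(Rational(3, 4), 0), Rational(-7, 4)) = Mul(Rational(3, 4), Rational(-7, 4)) = Rational(-21, 16)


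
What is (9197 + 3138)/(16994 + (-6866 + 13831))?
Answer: 12335/23959 ≈ 0.51484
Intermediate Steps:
(9197 + 3138)/(16994 + (-6866 + 13831)) = 12335/(16994 + 6965) = 12335/23959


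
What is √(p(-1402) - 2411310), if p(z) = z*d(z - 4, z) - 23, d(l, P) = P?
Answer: I*√445729 ≈ 667.63*I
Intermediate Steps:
p(z) = -23 + z² (p(z) = z*z - 23 = z² - 23 = -23 + z²)
√(p(-1402) - 2411310) = √((-23 + (-1402)²) - 2411310) = √((-23 + 1965604) - 2411310) = √(1965581 - 2411310) = √(-445729) = I*√445729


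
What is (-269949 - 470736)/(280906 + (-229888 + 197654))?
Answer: -740685/248672 ≈ -2.9786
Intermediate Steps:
(-269949 - 470736)/(280906 + (-229888 + 197654)) = -740685/(280906 - 32234) = -740685/248672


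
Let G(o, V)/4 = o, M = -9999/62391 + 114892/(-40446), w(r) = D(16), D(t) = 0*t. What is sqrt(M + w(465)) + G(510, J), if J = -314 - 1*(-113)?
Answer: 2040 + I*sqrt(1203660774548211)/20027511 ≈ 2040.0 + 1.7323*I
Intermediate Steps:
D(t) = 0
J = -201 (J = -314 + 113 = -201)
w(r) = 0
M = -180301103/60082533 (M = -9999*1/62391 + 114892*(-1/40446) = -3333/20797 - 57446/20223 = -180301103/60082533 ≈ -3.0009)
G(o, V) = 4*o
sqrt(M + w(465)) + G(510, J) = sqrt(-180301103/60082533 + 0) + 4*510 = sqrt(-180301103/60082533) + 2040 = I*sqrt(1203660774548211)/20027511 + 2040 = 2040 + I*sqrt(1203660774548211)/20027511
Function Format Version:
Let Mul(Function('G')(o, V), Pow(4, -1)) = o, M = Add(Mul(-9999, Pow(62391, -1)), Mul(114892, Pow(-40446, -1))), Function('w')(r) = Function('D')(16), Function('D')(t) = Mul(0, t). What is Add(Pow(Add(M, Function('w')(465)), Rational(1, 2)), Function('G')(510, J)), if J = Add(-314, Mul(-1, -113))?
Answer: Add(2040, Mul(Rational(1, 20027511), I, Pow(1203660774548211, Rational(1, 2)))) ≈ Add(2040.0, Mul(1.7323, I))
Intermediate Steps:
Function('D')(t) = 0
J = -201 (J = Add(-314, 113) = -201)
Function('w')(r) = 0
M = Rational(-180301103, 60082533) (M = Add(Mul(-9999, Rational(1, 62391)), Mul(114892, Rational(-1, 40446))) = Add(Rational(-3333, 20797), Rational(-57446, 20223)) = Rational(-180301103, 60082533) ≈ -3.0009)
Function('G')(o, V) = Mul(4, o)
Add(Pow(Add(M, Function('w')(465)), Rational(1, 2)), Function('G')(510, J)) = Add(Pow(Add(Rational(-180301103, 60082533), 0), Rational(1, 2)), Mul(4, 510)) = Add(Pow(Rational(-180301103, 60082533), Rational(1, 2)), 2040) = Add(Mul(Rational(1, 20027511), I, Pow(1203660774548211, Rational(1, 2))), 2040) = Add(2040, Mul(Rational(1, 20027511), I, Pow(1203660774548211, Rational(1, 2))))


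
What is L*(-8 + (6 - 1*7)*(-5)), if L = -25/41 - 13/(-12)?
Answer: -233/164 ≈ -1.4207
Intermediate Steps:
L = 233/492 (L = -25*1/41 - 13*(-1/12) = -25/41 + 13/12 = 233/492 ≈ 0.47358)
L*(-8 + (6 - 1*7)*(-5)) = 233*(-8 + (6 - 1*7)*(-5))/492 = 233*(-8 + (6 - 7)*(-5))/492 = 233*(-8 - 1*(-5))/492 = 233*(-8 + 5)/492 = (233/492)*(-3) = -233/164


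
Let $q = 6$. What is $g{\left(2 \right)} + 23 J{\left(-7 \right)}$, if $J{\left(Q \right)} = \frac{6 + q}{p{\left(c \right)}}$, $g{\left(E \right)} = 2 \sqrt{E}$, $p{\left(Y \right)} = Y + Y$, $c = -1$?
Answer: $-138 + 2 \sqrt{2} \approx -135.17$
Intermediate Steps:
$p{\left(Y \right)} = 2 Y$
$J{\left(Q \right)} = -6$ ($J{\left(Q \right)} = \frac{6 + 6}{2 \left(-1\right)} = \frac{12}{-2} = 12 \left(- \frac{1}{2}\right) = -6$)
$g{\left(2 \right)} + 23 J{\left(-7 \right)} = 2 \sqrt{2} + 23 \left(-6\right) = 2 \sqrt{2} - 138 = -138 + 2 \sqrt{2}$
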